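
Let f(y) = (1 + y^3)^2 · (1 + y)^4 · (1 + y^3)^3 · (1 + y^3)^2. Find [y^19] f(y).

(1 + y^3)^2 has coefficients 1,0,0,2,0,0,1 for degrees 0…6.
(1 + y)^4 has coefficients 1,4,6,4,1,0,0,0,0,0,0,0,0,0,0,0,0,0,0,0 for degrees 0…19.
Multiplying by (1 + y^3)^3 gives running coefficients 1,4,6,7,13,18,15,15,18,13,7,6,4,1,0,0,0,0,0,0 for degrees 0…19.
Finally multiplying by (1 + y^3)^2, the product of all factors after the first has coefficients 1,4,6,9,21,30,30,45,60,50,50,60,45,30,30,21,9,6,4,1 for degrees 0…19.
[y^19] = 1·1 + 2·9 + 1·30 = 49.

49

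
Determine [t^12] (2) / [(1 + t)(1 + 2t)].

Partial fractions give a closed form: a_n = (-2)·(-1)^n + (4)·(-2)^n.
At n = 12: a_12 = 16382.

16382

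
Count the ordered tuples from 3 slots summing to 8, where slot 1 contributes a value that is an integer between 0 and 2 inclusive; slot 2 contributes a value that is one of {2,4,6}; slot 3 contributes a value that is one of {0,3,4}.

The generating function for the choices is (1 + z + z²)·(z² + z⁴ + z⁶)·(1 + z³ + z⁴); the count is [z⁸].
(1 + z + z²) has coefficients 1,1,1 for degrees 0…2.
(z² + z⁴ + z⁶) has coefficients 0,0,1,0,1,0,1,0,0 for degrees 0…8.
Finally multiplying by (1 + z³ + z⁴), the product of all factors after the first has coefficients 0,0,1,0,1,1,2,1,1 for degrees 0…8.
[z⁸] = 1·1 + 1·1 + 1·2 = 4.

4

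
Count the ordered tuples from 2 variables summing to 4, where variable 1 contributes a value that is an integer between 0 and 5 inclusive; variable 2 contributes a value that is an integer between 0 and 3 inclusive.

4

The generating function for the choices is (1 + y + y² + y³ + y⁴ + y⁵)·(1 + y + y² + y³); the count is [y⁴].
(1 + y + y² + y³ + y⁴ + y⁵) has coefficients 1,1,1,1,1 for degrees 0…4.
(1 + y + y² + y³) has coefficients 1,1,1,1,0 for degrees 0…4.
[y⁴] = 1·0 + 1·1 + 1·1 + 1·1 + 1·1 = 4.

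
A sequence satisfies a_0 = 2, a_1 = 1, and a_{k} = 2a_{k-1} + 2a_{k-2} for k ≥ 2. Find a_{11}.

45024

The ordinary generating function has denominator 1 - 2z - 2z^2.
Iterating the recurrence: a_0,…,a_{11} = 2, 1, 6, 14, 40, 108, 296, 808, 2208, 6032, 16480, 45024.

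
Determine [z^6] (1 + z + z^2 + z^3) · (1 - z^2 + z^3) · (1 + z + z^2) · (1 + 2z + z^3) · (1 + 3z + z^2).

27

(1 + z + z^2 + z^3) has coefficients 1,1,1,1 for degrees 0…3.
(1 - z^2 + z^3) has coefficients 1,0,-1,1,0,0,0 for degrees 0…6.
Multiplying by (1 + z + z^2) gives running coefficients 1,1,0,0,0,1,0 for degrees 0…6.
Multiplying by (1 + 2z + z^3) gives running coefficients 1,3,2,1,1,1,2 for degrees 0…6.
Finally multiplying by (1 + 3z + z^2), the product of all factors after the first has coefficients 1,6,12,10,6,5,6 for degrees 0…6.
[z^6] = 1·6 + 1·5 + 1·6 + 1·10 = 27.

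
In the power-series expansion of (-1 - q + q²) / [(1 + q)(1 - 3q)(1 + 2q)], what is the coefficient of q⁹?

Partial fractions give a closed form: a_n = (-1/4)·(-1)^n + (-11/20)·3^n + (-1/5)·(-2)^n.
At n = 9: a_9 = -10723.

-10723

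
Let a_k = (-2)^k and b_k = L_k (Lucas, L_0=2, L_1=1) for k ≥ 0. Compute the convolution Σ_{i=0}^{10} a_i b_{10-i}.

2103

Write out a_i and b_{10-i} for i = 0,…,10 and sum the products.
Σ = 1·123 − 2·76 + 4·47 − 8·29 + 16·18 − 32·11 + 64·7 − 128·4 + 256·3 − 512·1 + 1024·2 = 2103.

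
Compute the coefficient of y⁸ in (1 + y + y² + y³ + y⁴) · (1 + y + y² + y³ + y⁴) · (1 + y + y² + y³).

10

(1 + y + y² + y³ + y⁴) has coefficients 1,1,1,1,1 for degrees 0…4.
(1 + y + y² + y³ + y⁴) has coefficients 1,1,1,1,1,0,0,0,0 for degrees 0…8.
Finally multiplying by (1 + y + y² + y³), the product of all factors after the first has coefficients 1,2,3,4,4,3,2,1,0 for degrees 0…8.
[y⁸] = 1·0 + 1·1 + 1·2 + 1·3 + 1·4 = 10.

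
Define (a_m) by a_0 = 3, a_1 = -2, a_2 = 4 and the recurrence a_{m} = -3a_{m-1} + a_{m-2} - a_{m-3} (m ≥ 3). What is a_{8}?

7439

The ordinary generating function has denominator 1 + 3x - x^2 + x^3.
Iterating the recurrence: a_0,…,a_{8} = 3, -2, 4, -17, 57, -192, 650, -2199, 7439.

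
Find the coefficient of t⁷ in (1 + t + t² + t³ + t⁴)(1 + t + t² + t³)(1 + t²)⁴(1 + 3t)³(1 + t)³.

(1 + t + t² + t³ + t⁴) has coefficients 1,1,1,1,1 for degrees 0…4.
(1 + t + t² + t³) has coefficients 1,1,1,1,0,0,0,0 for degrees 0…7.
Multiplying by (1 + t²)⁴ gives running coefficients 1,1,5,5,10,10,10,10 for degrees 0…7.
Multiplying by (1 + 3t)³ gives running coefficients 1,10,41,104,217,370,505,640 for degrees 0…7.
Finally multiplying by (1 + t)³, the product of all factors after the first has coefficients 1,13,74,258,662,1374,2370,3482 for degrees 0…7.
[t⁷] = 1·3482 + 1·2370 + 1·1374 + 1·662 + 1·258 = 8146.

8146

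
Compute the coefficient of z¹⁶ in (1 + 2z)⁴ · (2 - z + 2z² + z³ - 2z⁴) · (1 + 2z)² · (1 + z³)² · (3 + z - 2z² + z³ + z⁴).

-584

(1 + 2z)⁴ has coefficients 1,8,24,32,16 for degrees 0…4.
(2 - z + 2z² + z³ - 2z⁴) has coefficients 2,-1,2,1,-2,0,0,0,0,0,0,0,0,0,0,0,0 for degrees 0…16.
Multiplying by (1 + 2z)² gives running coefficients 2,7,6,5,10,-4,-8,0,0,0,0,0,0,0,0,0,0 for degrees 0…16.
Multiplying by (1 + z³)² gives running coefficients 2,7,6,9,24,8,4,27,-2,-11,10,-4,-8,0,0,0,0 for degrees 0…16.
Finally multiplying by (3 + z - 2z² + z³ + z⁴), the product of all factors after the first has coefficients 6,23,21,21,78,43,-13,102,45,-77,54,45,-61,-1,22,-12,-8 for degrees 0…16.
[z¹⁶] = 1·(-8) + 8·(-12) + 24·22 + 32·(-1) + 16·(-61) = -584.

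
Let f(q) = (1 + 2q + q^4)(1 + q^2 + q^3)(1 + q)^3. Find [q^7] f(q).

(1 + 2q + q^4) has coefficients 1,2,0,0,1 for degrees 0…4.
(1 + q^2 + q^3) has coefficients 1,0,1,1,0,0,0,0 for degrees 0…7.
Finally multiplying by (1 + q)^3, the product of all factors after the first has coefficients 1,3,4,5,6,4,1,0 for degrees 0…7.
[q^7] = 1·0 + 2·1 + 1·5 = 7.

7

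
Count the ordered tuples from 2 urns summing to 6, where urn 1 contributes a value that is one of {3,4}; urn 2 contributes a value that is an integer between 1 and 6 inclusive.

The generating function for the choices is (x³ + x⁴)·(x + x² + x³ + x⁴ + x⁵ + x⁶); the count is [x⁶].
(x³ + x⁴) has coefficients 0,0,0,1,1 for degrees 0…4.
(x + x² + x³ + x⁴ + x⁵ + x⁶) has coefficients 0,1,1,1,1,1,1 for degrees 0…6.
[x⁶] = 1·1 + 1·1 = 2.

2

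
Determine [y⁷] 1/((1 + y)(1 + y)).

-8

The denominator gives the recurrence a_n = −2a_(n−1) − a_(n−2) for n ≥ 2; the numerator fixes a_0 = 1, a_1 = -2.
Iterating: 1, -2, 3, -4, 5, -6, 7, -8, so a_7 = -8.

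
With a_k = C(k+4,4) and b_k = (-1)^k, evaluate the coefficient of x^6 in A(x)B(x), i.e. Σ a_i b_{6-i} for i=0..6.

Write out a_i and b_{6-i} for i = 0,…,6 and sum the products.
Σ = 1·1 + 5·(-1) + 15·1 + 35·(-1) + 70·1 + 126·(-1) + 210·1 = 130.

130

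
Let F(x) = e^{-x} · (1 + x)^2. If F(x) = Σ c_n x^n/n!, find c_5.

The EGF product rule gives c_5 = Σ_{k_1+k_2=5} C(5; k_1,k_2) · ∏ g_i(k_i), where e^{-x} gives (-1)^k; (1+x)^2 gives the falling factorial (2)_k.
g_1(k) for k = 0…5: 1, -1, 1, -1, 1, -1.
g_2(k) for k = 0…5: 1, 2, 2, 0, 0, 0.
c_5 = Σ_k C(5,k)·g_1(k)·g_2(5−k) = 10·(-1)·2 + 5·1·2 + 1·(-1)·1 = −20 + 10 − 1 = -11.

-11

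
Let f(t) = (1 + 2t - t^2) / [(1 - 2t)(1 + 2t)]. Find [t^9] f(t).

512

The denominator gives the recurrence a_n = 4a_(n−2) for n ≥ 3; the numerator fixes a_0 = 1, a_1 = 2, a_2 = 3.
Iterating: 1, 2, 3, 8, 12, 32, 48, 128, 192, 512, so a_9 = 512.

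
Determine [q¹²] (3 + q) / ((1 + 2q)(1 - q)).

The denominator gives the recurrence a_n = −a_(n−1) + 2a_(n−2) for n ≥ 2; the numerator fixes a_0 = 3, a_1 = -2.
Iterating: 3, -2, 8, -12, 28, -52, 108, -212, 428, -852, 1708, -3412, 6828, so a_12 = 6828.

6828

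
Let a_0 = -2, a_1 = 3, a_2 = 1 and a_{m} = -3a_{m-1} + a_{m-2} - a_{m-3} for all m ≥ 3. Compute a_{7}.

288

The ordinary generating function has denominator 1 + 3q - q^2 + q^3.
Iterating the recurrence: a_0,…,a_{7} = -2, 3, 1, 2, -8, 25, -85, 288.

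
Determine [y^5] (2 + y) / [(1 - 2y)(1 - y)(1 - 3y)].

2233

The denominator gives the recurrence a_n = 6a_(n−1) − 11a_(n−2) + 6a_(n−3) for n ≥ 3; the numerator fixes a_0 = 2, a_1 = 13, a_2 = 56.
Iterating: 2, 13, 56, 205, 692, 2233, so a_5 = 2233.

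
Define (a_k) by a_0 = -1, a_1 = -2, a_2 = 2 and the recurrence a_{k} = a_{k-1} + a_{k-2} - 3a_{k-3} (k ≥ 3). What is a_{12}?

The ordinary generating function has denominator 1 - z - z^2 + 3z^3.
Iterating the recurrence: a_0,…,a_{12} = -1, -2, 2, 3, 11, 8, 10, -15, -29, -74, -58, -45, 119.

119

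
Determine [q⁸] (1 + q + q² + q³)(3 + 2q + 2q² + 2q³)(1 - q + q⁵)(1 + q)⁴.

(1 + q + q² + q³) has coefficients 1,1,1,1 for degrees 0…3.
(3 + 2q + 2q² + 2q³) has coefficients 3,2,2,2,0,0,0,0,0 for degrees 0…8.
Multiplying by (1 - q + q⁵) gives running coefficients 3,-1,0,0,-2,3,2,2,2 for degrees 0…8.
Finally multiplying by (1 + q)⁴, the product of all factors after the first has coefficients 3,11,14,6,-3,-6,2,20,32 for degrees 0…8.
[q⁸] = 1·32 + 1·20 + 1·2 + 1·(-6) = 48.

48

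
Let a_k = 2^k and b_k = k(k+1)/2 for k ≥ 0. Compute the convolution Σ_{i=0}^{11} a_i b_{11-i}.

Write out a_i and b_{11-i} for i = 0,…,11 and sum the products.
Σ = 1·66 + 2·55 + 4·45 + 8·36 + 16·28 + 32·21 + 64·15 + 128·10 + 256·6 + 512·3 + 1024·1 + 2048·0 = 8100.

8100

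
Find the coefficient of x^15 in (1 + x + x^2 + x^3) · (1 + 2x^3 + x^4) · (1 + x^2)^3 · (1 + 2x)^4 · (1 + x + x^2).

(1 + x + x^2 + x^3) has coefficients 1,1,1,1 for degrees 0…3.
(1 + 2x^3 + x^4) has coefficients 1,0,0,2,1,0,0,0,0,0,0,0,0,0,0,0 for degrees 0…15.
Multiplying by (1 + x^2)^3 gives running coefficients 1,0,3,2,4,6,4,6,3,2,1,0,0,0,0,0 for degrees 0…15.
Multiplying by (1 + 2x)^4 gives running coefficients 1,8,27,58,108,182,260,342,403,394,345,248,136,64,16,0 for degrees 0…15.
Finally multiplying by (1 + x + x^2), the product of all factors after the first has coefficients 1,9,36,93,193,348,550,784,1005,1139,1142,987,729,448,216,80 for degrees 0…15.
[x^15] = 1·80 + 1·216 + 1·448 + 1·729 = 1473.

1473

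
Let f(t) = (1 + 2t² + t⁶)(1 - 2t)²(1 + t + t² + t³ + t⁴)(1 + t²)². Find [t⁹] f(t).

(1 + 2t² + t⁶) has coefficients 1,0,2,0,0,0,1 for degrees 0…6.
(1 - 2t)² has coefficients 1,-4,4,0,0,0,0,0,0,0 for degrees 0…9.
Multiplying by (1 + t + t² + t³ + t⁴) gives running coefficients 1,-3,1,1,1,0,4,0,0,0 for degrees 0…9.
Finally multiplying by (1 + t²)², the product of all factors after the first has coefficients 1,-3,3,-5,4,-1,7,1,9,0 for degrees 0…9.
[t⁹] = 1·0 + 2·1 + 1·(-5) = -3.

-3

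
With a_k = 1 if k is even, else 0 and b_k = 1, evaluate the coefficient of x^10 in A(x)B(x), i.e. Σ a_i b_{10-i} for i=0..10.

Write out a_i and b_{10-i} for i = 0,…,10 and sum the products.
Σ = 1·1 + 0·1 + 1·1 + 0·1 + 1·1 + 0·1 + 1·1 + 0·1 + 1·1 + 0·1 + 1·1 = 6.

6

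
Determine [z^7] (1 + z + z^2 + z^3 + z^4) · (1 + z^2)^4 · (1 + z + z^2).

(1 + z + z^2 + z^3 + z^4) has coefficients 1,1,1,1,1 for degrees 0…4.
(1 + z^2)^4 has coefficients 1,0,4,0,6,0,4,0 for degrees 0…7.
Finally multiplying by (1 + z + z^2), the product of all factors after the first has coefficients 1,1,5,4,10,6,10,4 for degrees 0…7.
[z^7] = 1·4 + 1·10 + 1·6 + 1·10 + 1·4 = 34.

34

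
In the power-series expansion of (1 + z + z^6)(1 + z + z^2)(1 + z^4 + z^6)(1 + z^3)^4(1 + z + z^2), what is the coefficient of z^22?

(1 + z + z^6) has coefficients 1,1,0,0,0,0,1 for degrees 0…6.
(1 + z + z^2) has coefficients 1,1,1,0,0,0,0,0,0,0,0,0,0,0,0,0,0,0,0,0,0,0,0 for degrees 0…22.
Multiplying by (1 + z^4 + z^6) gives running coefficients 1,1,1,0,1,1,2,1,1,0,0,0,0,0,0,0,0,0,0,0,0,0,0 for degrees 0…22.
Multiplying by (1 + z^3)^4 gives running coefficients 1,1,1,4,5,5,8,11,11,12,14,14,13,11,11,8,5,5,2,1,1,0,0 for degrees 0…22.
Finally multiplying by (1 + z + z^2), the product of all factors after the first has coefficients 1,2,3,6,10,14,18,24,30,34,37,40,41,38,35,30,24,18,12,8,4,2,1 for degrees 0…22.
[z^22] = 1·1 + 1·2 + 1·24 = 27.

27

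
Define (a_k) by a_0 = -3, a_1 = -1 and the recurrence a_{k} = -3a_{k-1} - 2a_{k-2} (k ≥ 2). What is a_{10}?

The ordinary generating function has denominator 1 + 3z + 2z^2.
Iterating the recurrence: a_0,…,a_{10} = -3, -1, 9, -25, 57, -121, 249, -505, 1017, -2041, 4089.

4089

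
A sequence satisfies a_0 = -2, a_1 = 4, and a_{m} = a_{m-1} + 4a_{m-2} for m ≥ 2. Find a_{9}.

1132

The ordinary generating function has denominator 1 - x - 4x^2.
Iterating the recurrence: a_0,…,a_{9} = -2, 4, -4, 12, -4, 44, 28, 204, 316, 1132.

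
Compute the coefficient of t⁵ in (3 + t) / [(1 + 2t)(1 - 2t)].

16

The denominator gives the recurrence a_n = 4a_(n−2) for n ≥ 3; the numerator fixes a_0 = 3, a_1 = 1, a_2 = 12.
Iterating: 3, 1, 12, 4, 48, 16, so a_5 = 16.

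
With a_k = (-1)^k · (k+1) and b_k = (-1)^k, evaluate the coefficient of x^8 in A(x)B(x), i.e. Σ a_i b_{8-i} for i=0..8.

This is [x^8] in the product of the two ordinary generating functions.
Σ = 1·1 − 2·(-1) + 3·1 − 4·(-1) + 5·1 − 6·(-1) + 7·1 − 8·(-1) + 9·1 = 45.

45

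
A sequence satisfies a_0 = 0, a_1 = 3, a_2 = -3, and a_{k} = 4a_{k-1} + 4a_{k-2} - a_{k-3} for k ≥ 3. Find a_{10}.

The ordinary generating function has denominator 1 - 4y - 4y^2 + y^3.
Iterating the recurrence: a_0,…,a_{10} = 0, 3, -3, 0, -15, -57, -288, -1365, -6555, -31392, -150423.

-150423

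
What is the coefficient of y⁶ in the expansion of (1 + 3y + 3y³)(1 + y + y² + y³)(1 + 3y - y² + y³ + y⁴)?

(1 + 3y + 3y³) has coefficients 1,3,0,3 for degrees 0…3.
(1 + y + y² + y³) has coefficients 1,1,1,1,0,0,0 for degrees 0…6.
Finally multiplying by (1 + 3y - y² + y³ + y⁴), the product of all factors after the first has coefficients 1,4,3,4,4,1,2 for degrees 0…6.
[y⁶] = 1·2 + 3·1 + 3·4 = 17.

17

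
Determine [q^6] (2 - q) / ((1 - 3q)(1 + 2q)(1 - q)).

Partial fractions give a closed form: a_n = (3/2)·3^n + (2/3)·(-2)^n + (-1/6)·1^n.
At n = 6: a_6 = 1136.

1136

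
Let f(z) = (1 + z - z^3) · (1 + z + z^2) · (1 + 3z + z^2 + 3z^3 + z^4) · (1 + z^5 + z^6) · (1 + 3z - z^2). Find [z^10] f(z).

(1 + z - z^3) has coefficients 1,1,0,-1 for degrees 0…3.
(1 + z + z^2) has coefficients 1,1,1,0,0,0,0,0,0,0,0 for degrees 0…10.
Multiplying by (1 + 3z + z^2 + 3z^3 + z^4) gives running coefficients 1,4,5,7,5,4,1,0,0,0,0 for degrees 0…10.
Multiplying by (1 + z^5 + z^6) gives running coefficients 1,4,5,7,5,5,6,9,12,12,9 for degrees 0…10.
Finally multiplying by (1 + 3z - z^2), the product of all factors after the first has coefficients 1,7,16,18,21,13,16,22,33,39,33 for degrees 0…10.
[z^10] = 1·33 + 1·39 − 1·22 = 50.

50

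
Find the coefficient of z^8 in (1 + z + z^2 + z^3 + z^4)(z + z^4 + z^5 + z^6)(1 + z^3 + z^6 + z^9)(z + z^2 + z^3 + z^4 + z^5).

18

(1 + z + z^2 + z^3 + z^4) has coefficients 1,1,1,1,1 for degrees 0…4.
(z + z^4 + z^5 + z^6) has coefficients 0,1,0,0,1,1,1,0,0 for degrees 0…8.
Multiplying by (1 + z^3 + z^6 + z^9) gives running coefficients 0,1,0,0,2,1,1,2,1 for degrees 0…8.
Finally multiplying by (z + z^2 + z^3 + z^4 + z^5), the product of all factors after the first has coefficients 0,0,1,1,1,3,4,4,6 for degrees 0…8.
[z^8] = 1·6 + 1·4 + 1·4 + 1·3 + 1·1 = 18.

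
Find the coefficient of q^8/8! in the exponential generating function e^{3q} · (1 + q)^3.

263169

The EGF product rule gives c_8 = Σ_{k_1+k_2=8} C(8; k_1,k_2) · ∏ g_i(k_i), where e^{3q} gives (3)^k; (1+q)^3 gives the falling factorial (3)_k.
g_1(k) for k = 0…8: 1, 3, 9, 27, 81, 243, 729, 2187, 6561.
g_2(k) for k = 0…8: 1, 3, 6, 6, 0, 0, 0, 0, 0.
c_8 = Σ_k C(8,k)·g_1(k)·g_2(8−k) = 56·243·6 + 28·729·6 + 8·2187·3 + 1·6561·1 = 81648 + 122472 + 52488 + 6561 = 263169.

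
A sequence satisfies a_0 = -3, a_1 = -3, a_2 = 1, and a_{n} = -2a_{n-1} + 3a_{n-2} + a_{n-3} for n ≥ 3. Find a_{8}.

The ordinary generating function has denominator 1 + 2q - 3q^2 - q^3.
Iterating the recurrence: a_0,…,a_{8} = -3, -3, 1, -14, 28, -97, 264, -791, 2277.

2277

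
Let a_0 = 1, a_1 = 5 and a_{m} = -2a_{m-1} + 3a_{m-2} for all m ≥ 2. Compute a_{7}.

The ordinary generating function has denominator 1 + 2q - 3q^2.
Iterating the recurrence: a_0,…,a_{7} = 1, 5, -7, 29, -79, 245, -727, 2189.

2189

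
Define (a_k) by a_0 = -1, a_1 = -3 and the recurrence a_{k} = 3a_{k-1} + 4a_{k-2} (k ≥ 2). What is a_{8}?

-52429

The ordinary generating function has denominator 1 - 3z - 4z^2.
Iterating the recurrence: a_0,…,a_{8} = -1, -3, -13, -51, -205, -819, -3277, -13107, -52429.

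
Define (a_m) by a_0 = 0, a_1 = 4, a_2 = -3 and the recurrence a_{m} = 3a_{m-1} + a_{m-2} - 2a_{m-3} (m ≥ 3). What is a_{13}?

The ordinary generating function has denominator 1 - 3t - t^2 + 2t^3.
Iterating the recurrence: a_0,…,a_{13} = 0, 4, -3, -5, -26, -77, -247, -766, -2391, -7445, -23194, -72245, -225039, -700974.

-700974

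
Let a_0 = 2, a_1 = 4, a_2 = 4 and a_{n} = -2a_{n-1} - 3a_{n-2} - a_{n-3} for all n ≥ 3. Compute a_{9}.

The ordinary generating function has denominator 1 + 2x + 3x^2 + x^3.
Iterating the recurrence: a_0,…,a_{9} = 2, 4, 4, -22, 28, 6, -74, 102, 12, -256.

-256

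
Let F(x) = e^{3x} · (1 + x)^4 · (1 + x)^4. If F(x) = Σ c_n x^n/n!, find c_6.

629793

The EGF product rule gives c_6 = Σ_{k_1+k_2+k_3=6} C(6; k_1,k_2,k_3) · ∏ g_i(k_i), where e^{3x} gives (3)^k; (1+x)^4 gives the falling factorial (4)_k; (1+x)^4 gives the falling factorial (4)_k.
g_1(k) for k = 0…6: 1, 3, 9, 27, 81, 243, 729.
g_2(k) for k = 0…6: 1, 4, 12, 24, 24, 0, 0.
g_3(k) for k = 0…6: 1, 4, 12, 24, 24, 0, 0.
First combine the last two factors: h(k) = Σ_j C(k,j)·g_2(j)·g_3(k−j) for k = 0…6: 1, 8, 56, 336, 1680, 6720, 20160.
c_6 = Σ_k C(6,k)·g_1(k)·h(6−k) = 1·1·20160 + 6·3·6720 + 15·9·1680 + 20·27·336 + 15·81·56 + 6·243·8 + 1·729·1 = 20160 + 120960 + 226800 + 181440 + 68040 + 11664 + 729 = 629793.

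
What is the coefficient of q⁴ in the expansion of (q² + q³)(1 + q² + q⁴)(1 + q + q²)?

(q² + q³) has coefficients 0,0,1,1 for degrees 0…3.
(1 + q² + q⁴) has coefficients 1,0,1,0,1 for degrees 0…4.
Finally multiplying by (1 + q + q²), the product of all factors after the first has coefficients 1,1,2,1,2 for degrees 0…4.
[q⁴] = 1·2 + 1·1 = 3.

3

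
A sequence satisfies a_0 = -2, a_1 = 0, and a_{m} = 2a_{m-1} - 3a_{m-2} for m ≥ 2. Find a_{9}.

336

The ordinary generating function has denominator 1 - 2y + 3y^2.
Iterating the recurrence: a_0,…,a_{9} = -2, 0, 6, 12, 6, -24, -66, -60, 78, 336.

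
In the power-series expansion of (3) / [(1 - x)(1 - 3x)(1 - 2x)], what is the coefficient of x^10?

The denominator gives the recurrence a_n = 6a_(n−1) − 11a_(n−2) + 6a_(n−3) for n ≥ 3; the numerator fixes a_0 = 3, a_1 = 18, a_2 = 75.
Iterating: 3, 18, 75, 270, 903, 2898, 9075, 27990, 85503, 259578, 784875, so a_10 = 784875.

784875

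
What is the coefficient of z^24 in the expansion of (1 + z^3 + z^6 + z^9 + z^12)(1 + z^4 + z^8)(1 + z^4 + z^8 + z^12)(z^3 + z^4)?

(1 + z^3 + z^6 + z^9 + z^12) has coefficients 1,0,0,1,0,0,1,0,0,1,0,0,1 for degrees 0…12.
(1 + z^4 + z^8) has coefficients 1,0,0,0,1,0,0,0,1,0,0,0,0,0,0,0,0,0,0,0,0,0,0,0,0 for degrees 0…24.
Multiplying by (1 + z^4 + z^8 + z^12) gives running coefficients 1,0,0,0,2,0,0,0,3,0,0,0,3,0,0,0,2,0,0,0,1,0,0,0,0 for degrees 0…24.
Finally multiplying by (z^3 + z^4), the product of all factors after the first has coefficients 0,0,0,1,1,0,0,2,2,0,0,3,3,0,0,3,3,0,0,2,2,0,0,1,1 for degrees 0…24.
[z^24] = 1·1 + 1·0 + 1·0 + 1·3 + 1·3 = 7.

7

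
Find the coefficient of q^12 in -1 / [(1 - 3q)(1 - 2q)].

Partial fractions give a closed form: a_n = (-3)·3^n + (2)·2^n.
At n = 12: a_12 = -1586131.

-1586131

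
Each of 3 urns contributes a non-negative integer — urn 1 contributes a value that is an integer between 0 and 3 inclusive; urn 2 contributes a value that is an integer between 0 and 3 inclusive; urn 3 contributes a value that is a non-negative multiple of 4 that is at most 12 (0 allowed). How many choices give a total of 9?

4

The generating function for the choices is (1 + x + x² + x³)·(1 + x + x² + x³)·(1 + x⁴ + x⁸ + x¹²); the count is [x⁹].
(1 + x + x² + x³) has coefficients 1,1,1,1 for degrees 0…3.
(1 + x + x² + x³) has coefficients 1,1,1,1,0,0,0,0,0,0 for degrees 0…9.
Finally multiplying by (1 + x⁴ + x⁸ + x¹²), the product of all factors after the first has coefficients 1,1,1,1,1,1,1,1,1,1 for degrees 0…9.
[x⁹] = 1·1 + 1·1 + 1·1 + 1·1 = 4.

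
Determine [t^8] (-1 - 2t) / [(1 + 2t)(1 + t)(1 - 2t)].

-171

The denominator gives the recurrence a_n = −a_(n−1) + 4a_(n−2) + 4a_(n−3) for n ≥ 3; the numerator fixes a_0 = -1, a_1 = -1, a_2 = -3.
Iterating: -1, -1, -3, -5, -11, -21, -43, -85, -171, so a_8 = -171.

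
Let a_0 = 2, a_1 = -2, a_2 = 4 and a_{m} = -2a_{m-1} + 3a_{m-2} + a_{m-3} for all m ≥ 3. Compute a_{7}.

The ordinary generating function has denominator 1 + 2z - 3z^2 - z^3.
Iterating the recurrence: a_0,…,a_{7} = 2, -2, 4, -12, 34, -100, 290, -846.

-846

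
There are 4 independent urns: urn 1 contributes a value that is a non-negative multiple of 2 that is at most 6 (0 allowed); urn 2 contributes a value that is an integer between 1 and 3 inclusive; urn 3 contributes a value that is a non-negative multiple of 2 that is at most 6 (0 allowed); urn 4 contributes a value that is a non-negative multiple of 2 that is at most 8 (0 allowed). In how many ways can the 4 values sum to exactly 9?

The generating function for the choices is (1 + z^2 + z^4 + z^6)·(z + z^2 + z^3)·(1 + z^2 + z^4 + z^6)·(1 + z^2 + z^4 + z^6 + z^8); the count is [z^9].
(1 + z^2 + z^4 + z^6) has coefficients 1,0,1,0,1,0,1 for degrees 0…6.
(z + z^2 + z^3) has coefficients 0,1,1,1,0,0,0,0,0,0 for degrees 0…9.
Multiplying by (1 + z^2 + z^4 + z^6) gives running coefficients 0,1,1,2,1,2,1,2,1,1 for degrees 0…9.
Finally multiplying by (1 + z^2 + z^4 + z^6 + z^8), the product of all factors after the first has coefficients 0,1,1,3,2,5,3,7,4,8 for degrees 0…9.
[z^9] = 1·8 + 1·7 + 1·5 + 1·3 = 23.

23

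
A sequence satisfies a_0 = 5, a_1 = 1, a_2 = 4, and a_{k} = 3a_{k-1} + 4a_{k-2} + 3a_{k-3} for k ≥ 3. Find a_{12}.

9858226

The ordinary generating function has denominator 1 - 3t - 4t^2 - 3t^3.
Iterating the recurrence: a_0,…,a_{12} = 5, 1, 4, 31, 112, 472, 1957, 8095, 33529, 138838, 574915, 2380684, 9858226.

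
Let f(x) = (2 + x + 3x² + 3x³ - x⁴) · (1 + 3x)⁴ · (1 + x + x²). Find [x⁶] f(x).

1535

(2 + x + 3x² + 3x³ - x⁴) has coefficients 2,1,3,3,-1 for degrees 0…4.
(1 + 3x)⁴ has coefficients 1,12,54,108,81,0,0 for degrees 0…6.
Finally multiplying by (1 + x + x²), the product of all factors after the first has coefficients 1,13,67,174,243,189,81 for degrees 0…6.
[x⁶] = 2·81 + 1·189 + 3·243 + 3·174 − 1·67 = 1535.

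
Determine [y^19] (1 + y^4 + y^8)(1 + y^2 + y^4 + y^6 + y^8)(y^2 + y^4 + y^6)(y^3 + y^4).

5

(1 + y^4 + y^8) has coefficients 1,0,0,0,1,0,0,0,1 for degrees 0…8.
(1 + y^2 + y^4 + y^6 + y^8) has coefficients 1,0,1,0,1,0,1,0,1,0,0,0,0,0,0,0,0,0,0,0 for degrees 0…19.
Multiplying by (y^2 + y^4 + y^6) gives running coefficients 0,0,1,0,2,0,3,0,3,0,3,0,2,0,1,0,0,0,0,0 for degrees 0…19.
Finally multiplying by (y^3 + y^4), the product of all factors after the first has coefficients 0,0,0,0,0,1,1,2,2,3,3,3,3,3,3,2,2,1,1,0 for degrees 0…19.
[y^19] = 1·0 + 1·2 + 1·3 = 5.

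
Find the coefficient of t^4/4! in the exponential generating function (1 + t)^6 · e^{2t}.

2248

The EGF product rule gives c_4 = Σ_{k_1+k_2=4} C(4; k_1,k_2) · ∏ g_i(k_i), where (1+t)^6 gives the falling factorial (6)_k; e^{2t} gives (2)^k.
g_1(k) for k = 0…4: 1, 6, 30, 120, 360.
g_2(k) for k = 0…4: 1, 2, 4, 8, 16.
c_4 = Σ_k C(4,k)·g_1(k)·g_2(4−k) = 1·1·16 + 4·6·8 + 6·30·4 + 4·120·2 + 1·360·1 = 16 + 192 + 720 + 960 + 360 = 2248.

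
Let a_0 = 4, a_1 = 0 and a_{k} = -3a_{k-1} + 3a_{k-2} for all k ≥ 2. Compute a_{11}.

-1606716

The ordinary generating function has denominator 1 + 3y - 3y^2.
Iterating the recurrence: a_0,…,a_{11} = 4, 0, 12, -36, 144, -540, 2052, -7776, 29484, -111780, 423792, -1606716.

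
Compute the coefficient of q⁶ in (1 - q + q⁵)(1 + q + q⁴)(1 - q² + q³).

0

(1 - q + q⁵) has coefficients 1,-1,0,0,0,1 for degrees 0…5.
(1 + q + q⁴) has coefficients 1,1,0,0,1,0,0 for degrees 0…6.
Finally multiplying by (1 - q² + q³), the product of all factors after the first has coefficients 1,1,-1,0,2,0,-1 for degrees 0…6.
[q⁶] = 1·(-1) − 1·0 + 1·1 = 0.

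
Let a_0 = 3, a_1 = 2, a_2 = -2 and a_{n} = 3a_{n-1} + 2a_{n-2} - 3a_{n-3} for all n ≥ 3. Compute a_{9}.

The ordinary generating function has denominator 1 - 3x - 2x^2 + 3x^3.
Iterating the recurrence: a_0,…,a_{9} = 3, 2, -2, -11, -43, -145, -488, -1625, -5416, -18034.

-18034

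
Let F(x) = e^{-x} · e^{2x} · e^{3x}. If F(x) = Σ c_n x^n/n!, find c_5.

The EGF product rule gives c_5 = Σ_{k_1+k_2+k_3=5} C(5; k_1,k_2,k_3) · ∏ g_i(k_i), where e^{-x} gives (-1)^k; e^{2x} gives (2)^k; e^{3x} gives (3)^k.
g_1(k) for k = 0…5: 1, -1, 1, -1, 1, -1.
g_2(k) for k = 0…5: 1, 2, 4, 8, 16, 32.
g_3(k) for k = 0…5: 1, 3, 9, 27, 81, 243.
First combine the last two factors: h(k) = Σ_j C(k,j)·g_2(j)·g_3(k−j) for k = 0…5: 1, 5, 25, 125, 625, 3125.
c_5 = Σ_k C(5,k)·g_1(k)·h(5−k) = 1·1·3125 + 5·(-1)·625 + 10·1·125 + 10·(-1)·25 + 5·1·5 + 1·(-1)·1 = 3125 − 3125 + 1250 − 250 + 25 − 1 = 1024.

1024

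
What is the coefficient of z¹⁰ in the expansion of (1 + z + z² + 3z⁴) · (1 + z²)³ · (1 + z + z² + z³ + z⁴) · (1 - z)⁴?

51

(1 + z + z² + 3z⁴) has coefficients 1,1,1,0,3 for degrees 0…4.
(1 + z²)³ has coefficients 1,0,3,0,3,0,1,0,0,0,0 for degrees 0…10.
Multiplying by (1 + z + z² + z³ + z⁴) gives running coefficients 1,1,4,4,7,6,7,4,4,1,1 for degrees 0…10.
Finally multiplying by (1 - z)⁴, the product of all factors after the first has coefficients 1,-3,6,-10,12,-13,13,-12,13,-13,12 for degrees 0…10.
[z¹⁰] = 1·12 + 1·(-13) + 1·13 + 3·13 = 51.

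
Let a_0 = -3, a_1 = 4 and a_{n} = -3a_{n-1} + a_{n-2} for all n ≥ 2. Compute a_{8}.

-19275

The ordinary generating function has denominator 1 + 3t - t^2.
Iterating the recurrence: a_0,…,a_{8} = -3, 4, -15, 49, -162, 535, -1767, 5836, -19275.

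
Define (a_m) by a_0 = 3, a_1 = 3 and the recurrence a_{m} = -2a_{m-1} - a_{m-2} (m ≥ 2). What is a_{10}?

The ordinary generating function has denominator 1 + 2z + z^2.
Iterating the recurrence: a_0,…,a_{10} = 3, 3, -9, 15, -21, 27, -33, 39, -45, 51, -57.

-57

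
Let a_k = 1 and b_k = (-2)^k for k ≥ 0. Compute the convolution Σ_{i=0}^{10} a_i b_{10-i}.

Write out a_i and b_{10-i} for i = 0,…,10 and sum the products.
Σ = 1·1024 + 1·(-512) + 1·256 + 1·(-128) + 1·64 + 1·(-32) + 1·16 + 1·(-8) + 1·4 + 1·(-2) + 1·1 = 683.

683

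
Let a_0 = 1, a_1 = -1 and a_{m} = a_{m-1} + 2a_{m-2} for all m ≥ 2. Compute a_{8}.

The ordinary generating function has denominator 1 - z - 2z^2.
Iterating the recurrence: a_0,…,a_{8} = 1, -1, 1, -1, 1, -1, 1, -1, 1.

1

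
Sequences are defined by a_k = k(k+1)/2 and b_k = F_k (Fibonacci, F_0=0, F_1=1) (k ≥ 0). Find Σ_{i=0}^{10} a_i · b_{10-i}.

530

Write out a_i and b_{10-i} for i = 0,…,10 and sum the products.
Σ = 0·55 + 1·34 + 3·21 + 6·13 + 10·8 + 15·5 + 21·3 + 28·2 + 36·1 + 45·1 + 55·0 = 530.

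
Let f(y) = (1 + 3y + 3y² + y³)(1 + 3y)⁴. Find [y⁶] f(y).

(1 + 3y + 3y² + y³) has coefficients 1,3,3,1 for degrees 0…3.
(1 + 3y)⁴ has coefficients 1,12,54,108,81,0,0 for degrees 0…6.
[y⁶] = 1·0 + 3·0 + 3·81 + 1·108 = 351.

351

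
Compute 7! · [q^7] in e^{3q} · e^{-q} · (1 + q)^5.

93088

The EGF product rule gives c_7 = Σ_{k_1+k_2+k_3=7} C(7; k_1,k_2,k_3) · ∏ g_i(k_i), where e^{3q} gives (3)^k; e^{-q} gives (-1)^k; (1+q)^5 gives the falling factorial (5)_k.
g_1(k) for k = 0…7: 1, 3, 9, 27, 81, 243, 729, 2187.
g_2(k) for k = 0…7: 1, -1, 1, -1, 1, -1, 1, -1.
g_3(k) for k = 0…7: 1, 5, 20, 60, 120, 120, 0, 0.
First combine the last two factors: h(k) = Σ_j C(k,j)·g_2(j)·g_3(k−j) for k = 0…7: 1, 4, 11, 14, -19, -56, 151, 34.
c_7 = Σ_k C(7,k)·g_1(k)·h(7−k) = 1·1·34 + 7·3·151 + 21·9·(-56) + 35·27·(-19) + 35·81·14 + 21·243·11 + 7·729·4 + 1·2187·1 = 34 + 3171 − 10584 − 17955 + 39690 + 56133 + 20412 + 2187 = 93088.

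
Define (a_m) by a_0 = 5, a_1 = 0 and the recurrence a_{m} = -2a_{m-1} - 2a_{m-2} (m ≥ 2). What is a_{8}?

80

The ordinary generating function has denominator 1 + 2y + 2y^2.
Iterating the recurrence: a_0,…,a_{8} = 5, 0, -10, 20, -20, 0, 40, -80, 80.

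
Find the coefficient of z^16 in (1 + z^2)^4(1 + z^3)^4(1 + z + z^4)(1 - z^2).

-23

(1 + z^2)^4 has coefficients 1,0,4,0,6,0,4,0,1 for degrees 0…8.
(1 + z^3)^4 has coefficients 1,0,0,4,0,0,6,0,0,4,0,0,1,0,0,0,0 for degrees 0…16.
Multiplying by (1 + z + z^4) gives running coefficients 1,1,0,4,5,0,6,10,0,4,10,0,1,5,0,0,1 for degrees 0…16.
Finally multiplying by (1 - z^2), the product of all factors after the first has coefficients 1,1,-1,3,5,-4,1,10,-6,-6,10,-4,-9,5,-1,-5,1 for degrees 0…16.
[z^16] = 1·1 + 4·(-1) + 6·(-9) + 4·10 + 1·(-6) = -23.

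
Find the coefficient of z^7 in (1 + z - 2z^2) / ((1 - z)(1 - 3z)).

3645

The denominator gives the recurrence a_n = 4a_(n−1) − 3a_(n−2) for n ≥ 3; the numerator fixes a_0 = 1, a_1 = 5, a_2 = 15.
Iterating: 1, 5, 15, 45, 135, 405, 1215, 3645, so a_7 = 3645.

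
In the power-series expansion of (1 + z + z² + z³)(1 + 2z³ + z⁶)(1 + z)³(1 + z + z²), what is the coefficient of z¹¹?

21

(1 + z + z² + z³) has coefficients 1,1,1,1 for degrees 0…3.
(1 + 2z³ + z⁶) has coefficients 1,0,0,2,0,0,1,0,0,0,0,0 for degrees 0…11.
Multiplying by (1 + z)³ gives running coefficients 1,3,3,3,6,6,3,3,3,1,0,0 for degrees 0…11.
Finally multiplying by (1 + z + z²), the product of all factors after the first has coefficients 1,4,7,9,12,15,15,12,9,7,4,1 for degrees 0…11.
[z¹¹] = 1·1 + 1·4 + 1·7 + 1·9 = 21.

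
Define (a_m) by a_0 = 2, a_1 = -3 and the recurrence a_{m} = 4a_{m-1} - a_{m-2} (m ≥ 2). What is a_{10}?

-535038

The ordinary generating function has denominator 1 - 4t + t^2.
Iterating the recurrence: a_0,…,a_{10} = 2, -3, -14, -53, -198, -739, -2758, -10293, -38414, -143363, -535038.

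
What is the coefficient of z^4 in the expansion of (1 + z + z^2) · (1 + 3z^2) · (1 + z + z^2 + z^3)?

11

(1 + z + z^2) has coefficients 1,1,1 for degrees 0…2.
(1 + 3z^2) has coefficients 1,0,3,0,0 for degrees 0…4.
Finally multiplying by (1 + z + z^2 + z^3), the product of all factors after the first has coefficients 1,1,4,4,3 for degrees 0…4.
[z^4] = 1·3 + 1·4 + 1·4 = 11.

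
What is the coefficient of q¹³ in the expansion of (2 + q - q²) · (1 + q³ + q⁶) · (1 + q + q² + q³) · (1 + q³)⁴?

33

(2 + q - q²) has coefficients 2,1,-1 for degrees 0…2.
(1 + q³ + q⁶) has coefficients 1,0,0,1,0,0,1,0,0,0,0,0,0,0 for degrees 0…13.
Multiplying by (1 + q + q² + q³) gives running coefficients 1,1,1,2,1,1,2,1,1,1,0,0,0,0 for degrees 0…13.
Finally multiplying by (1 + q³)⁴, the product of all factors after the first has coefficients 1,1,1,6,5,5,16,11,11,25,14,14,25,11 for degrees 0…13.
[q¹³] = 2·11 + 1·25 − 1·14 = 33.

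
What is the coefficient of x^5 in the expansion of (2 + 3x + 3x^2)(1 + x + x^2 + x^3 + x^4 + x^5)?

8

(2 + 3x + 3x^2) has coefficients 2,3,3 for degrees 0…2.
(1 + x + x^2 + x^3 + x^4 + x^5) has coefficients 1,1,1,1,1,1 for degrees 0…5.
[x^5] = 2·1 + 3·1 + 3·1 = 8.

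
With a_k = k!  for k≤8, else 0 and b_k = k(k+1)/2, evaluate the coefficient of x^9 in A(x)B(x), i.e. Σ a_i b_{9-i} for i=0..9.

Write out a_i and b_{9-i} for i = 0,…,9 and sum the products.
Σ = 1·45 + 1·36 + 2·28 + 6·21 + 24·15 + 120·10 + 720·6 + 5040·3 + 40320·1 + 0·0 = 61583.

61583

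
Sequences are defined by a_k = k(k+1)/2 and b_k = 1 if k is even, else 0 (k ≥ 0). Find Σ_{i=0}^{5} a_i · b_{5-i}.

22

Write out a_i and b_{5-i} for i = 0,…,5 and sum the products.
Σ = 0·0 + 1·1 + 3·0 + 6·1 + 10·0 + 15·1 = 22.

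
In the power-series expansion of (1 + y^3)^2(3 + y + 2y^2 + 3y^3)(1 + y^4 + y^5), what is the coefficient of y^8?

(1 + y^3)^2 has coefficients 1,0,0,2,0,0,1 for degrees 0…6.
(3 + y + 2y^2 + 3y^3) has coefficients 3,1,2,3,0,0,0,0,0 for degrees 0…8.
Finally multiplying by (1 + y^4 + y^5), the product of all factors after the first has coefficients 3,1,2,3,3,4,3,5,3 for degrees 0…8.
[y^8] = 1·3 + 2·4 + 1·2 = 13.

13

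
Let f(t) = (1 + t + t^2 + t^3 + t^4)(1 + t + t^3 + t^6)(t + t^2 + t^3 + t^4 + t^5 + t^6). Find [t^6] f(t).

13

(1 + t + t^2 + t^3 + t^4) has coefficients 1,1,1,1,1 for degrees 0…4.
(1 + t + t^3 + t^6) has coefficients 1,1,0,1,0,0,1 for degrees 0…6.
Finally multiplying by (t + t^2 + t^3 + t^4 + t^5 + t^6), the product of all factors after the first has coefficients 0,1,2,2,3,3,3 for degrees 0…6.
[t^6] = 1·3 + 1·3 + 1·3 + 1·2 + 1·2 = 13.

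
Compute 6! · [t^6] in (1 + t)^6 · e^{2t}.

The EGF product rule gives c_6 = Σ_{k_1+k_2=6} C(6; k_1,k_2) · ∏ g_i(k_i), where (1+t)^6 gives the falling factorial (6)_k; e^{2t} gives (2)^k.
g_1(k) for k = 0…6: 1, 6, 30, 120, 360, 720, 720.
g_2(k) for k = 0…6: 1, 2, 4, 8, 16, 32, 64.
c_6 = Σ_k C(6,k)·g_1(k)·g_2(6−k) = 1·1·64 + 6·6·32 + 15·30·16 + 20·120·8 + 15·360·4 + 6·720·2 + 1·720·1 = 64 + 1152 + 7200 + 19200 + 21600 + 8640 + 720 = 58576.

58576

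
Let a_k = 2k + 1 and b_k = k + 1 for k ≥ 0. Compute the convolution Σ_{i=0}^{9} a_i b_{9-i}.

The convolution is the t^9 coefficient of A(t)B(t).
Σ = 1·10 + 3·9 + 5·8 + 7·7 + 9·6 + 11·5 + 13·4 + 15·3 + 17·2 + 19·1 = 385.

385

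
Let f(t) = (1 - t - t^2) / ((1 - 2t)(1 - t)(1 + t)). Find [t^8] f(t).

86

Partial fractions give a closed form: a_n = (1/3)·2^n + (1/2)·1^n + (1/6)·(-1)^n.
At n = 8: a_8 = 86.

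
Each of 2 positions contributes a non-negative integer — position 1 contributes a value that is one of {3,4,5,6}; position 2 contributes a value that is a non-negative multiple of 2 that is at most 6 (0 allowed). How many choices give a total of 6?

The generating function for the choices is (x³ + x⁴ + x⁵ + x⁶)·(1 + x² + x⁴ + x⁶); the count is [x⁶].
(x³ + x⁴ + x⁵ + x⁶) has coefficients 0,0,0,1,1,1,1 for degrees 0…6.
(1 + x² + x⁴ + x⁶) has coefficients 1,0,1,0,1,0,1 for degrees 0…6.
[x⁶] = 1·0 + 1·1 + 1·0 + 1·1 = 2.

2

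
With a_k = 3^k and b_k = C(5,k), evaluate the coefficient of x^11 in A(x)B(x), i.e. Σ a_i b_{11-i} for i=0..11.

746496

This is [x^11] in the product of the two ordinary generating functions.
Σ = 1·0 + 3·0 + 9·0 + 27·0 + 81·0 + 243·0 + 729·1 + 2187·5 + 6561·10 + 19683·10 + 59049·5 + 177147·1 = 746496.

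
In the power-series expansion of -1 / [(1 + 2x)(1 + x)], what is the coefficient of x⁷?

255

Partial fractions give a closed form: a_n = (-2)·(-2)^n + (1)·(-1)^n.
At n = 7: a_7 = 255.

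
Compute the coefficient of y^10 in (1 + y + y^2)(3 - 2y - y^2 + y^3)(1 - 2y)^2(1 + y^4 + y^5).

-11

(1 + y + y^2) has coefficients 1,1,1 for degrees 0…2.
(3 - 2y - y^2 + y^3) has coefficients 3,-2,-1,1,0,0,0,0,0,0,0 for degrees 0…10.
Multiplying by (1 - 2y)^2 gives running coefficients 3,-14,19,-3,-8,4,0,0,0,0,0 for degrees 0…10.
Finally multiplying by (1 + y^4 + y^5), the product of all factors after the first has coefficients 3,-14,19,-3,-5,-7,5,16,-11,-4,4 for degrees 0…10.
[y^10] = 1·4 + 1·(-4) + 1·(-11) = -11.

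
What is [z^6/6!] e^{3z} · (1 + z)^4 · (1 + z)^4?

629793

The EGF product rule gives c_6 = Σ_{k_1+k_2+k_3=6} C(6; k_1,k_2,k_3) · ∏ g_i(k_i), where e^{3z} gives (3)^k; (1+z)^4 gives the falling factorial (4)_k; (1+z)^4 gives the falling factorial (4)_k.
g_1(k) for k = 0…6: 1, 3, 9, 27, 81, 243, 729.
g_2(k) for k = 0…6: 1, 4, 12, 24, 24, 0, 0.
g_3(k) for k = 0…6: 1, 4, 12, 24, 24, 0, 0.
First combine the last two factors: h(k) = Σ_j C(k,j)·g_2(j)·g_3(k−j) for k = 0…6: 1, 8, 56, 336, 1680, 6720, 20160.
c_6 = Σ_k C(6,k)·g_1(k)·h(6−k) = 1·1·20160 + 6·3·6720 + 15·9·1680 + 20·27·336 + 15·81·56 + 6·243·8 + 1·729·1 = 20160 + 120960 + 226800 + 181440 + 68040 + 11664 + 729 = 629793.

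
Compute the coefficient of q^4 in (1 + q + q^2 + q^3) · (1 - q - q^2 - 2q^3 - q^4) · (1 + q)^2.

-12

(1 + q + q^2 + q^3) has coefficients 1,1,1,1 for degrees 0…3.
(1 - q - q^2 - 2q^3 - q^4) has coefficients 1,-1,-1,-2,-1 for degrees 0…4.
Finally multiplying by (1 + q)^2, the product of all factors after the first has coefficients 1,1,-2,-5,-6 for degrees 0…4.
[q^4] = 1·(-6) + 1·(-5) + 1·(-2) + 1·1 = -12.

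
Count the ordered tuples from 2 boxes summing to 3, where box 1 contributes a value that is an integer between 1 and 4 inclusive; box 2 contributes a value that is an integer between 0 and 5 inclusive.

The generating function for the choices is (y + y^2 + y^3 + y^4)·(1 + y + y^2 + y^3 + y^4 + y^5); the count is [y^3].
(y + y^2 + y^3 + y^4) has coefficients 0,1,1,1 for degrees 0…3.
(1 + y + y^2 + y^3 + y^4 + y^5) has coefficients 1,1,1,1 for degrees 0…3.
[y^3] = 1·1 + 1·1 + 1·1 = 3.

3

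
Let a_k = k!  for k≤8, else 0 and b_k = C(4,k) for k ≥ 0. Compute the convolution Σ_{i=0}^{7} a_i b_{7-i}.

Write out a_i and b_{7-i} for i = 0,…,7 and sum the products.
Σ = 1·0 + 1·0 + 2·0 + 6·1 + 24·4 + 120·6 + 720·4 + 5040·1 = 8742.

8742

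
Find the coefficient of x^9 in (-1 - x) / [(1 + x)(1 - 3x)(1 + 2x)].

-11605

Partial fractions give a closed form: a_n = (-3/5)·3^n + (-2/5)·(-2)^n.
At n = 9: a_9 = -11605.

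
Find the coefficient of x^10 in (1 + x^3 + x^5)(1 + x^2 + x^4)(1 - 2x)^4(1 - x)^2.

-298

(1 + x^3 + x^5) has coefficients 1,0,0,1,0,1 for degrees 0…5.
(1 + x^2 + x^4) has coefficients 1,0,1,0,1,0,0,0,0,0,0 for degrees 0…10.
Multiplying by (1 - 2x)^4 gives running coefficients 1,-8,25,-40,41,-40,40,-32,16,0,0 for degrees 0…10.
Finally multiplying by (1 - x)^2, the product of all factors after the first has coefficients 1,-10,42,-98,146,-162,161,-152,120,-64,16 for degrees 0…10.
[x^10] = 1·16 + 1·(-152) + 1·(-162) = -298.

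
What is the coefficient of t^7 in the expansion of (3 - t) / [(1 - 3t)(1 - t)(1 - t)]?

The denominator gives the recurrence a_n = 5a_(n−1) − 7a_(n−2) + 3a_(n−3) for n ≥ 3; the numerator fixes a_0 = 3, a_1 = 14, a_2 = 49.
Iterating: 3, 14, 49, 156, 479, 1450, 4365, 13112, so a_7 = 13112.

13112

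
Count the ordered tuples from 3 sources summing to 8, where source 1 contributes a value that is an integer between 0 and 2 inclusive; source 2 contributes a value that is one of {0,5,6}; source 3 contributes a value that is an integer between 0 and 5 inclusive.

The generating function for the choices is (1 + t + t²)·(1 + t⁵ + t⁶)·(1 + t + t² + t³ + t⁴ + t⁵); the count is [t⁸].
(1 + t + t²) has coefficients 1,1,1 for degrees 0…2.
(1 + t⁵ + t⁶) has coefficients 1,0,0,0,0,1,1,0,0 for degrees 0…8.
Finally multiplying by (1 + t + t² + t³ + t⁴ + t⁵), the product of all factors after the first has coefficients 1,1,1,1,1,2,2,2,2 for degrees 0…8.
[t⁸] = 1·2 + 1·2 + 1·2 = 6.

6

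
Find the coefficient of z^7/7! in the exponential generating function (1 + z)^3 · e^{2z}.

The EGF product rule gives c_7 = Σ_{k_1+k_2=7} C(7; k_1,k_2) · ∏ g_i(k_i), where (1+z)^3 gives the falling factorial (3)_k; e^{2z} gives (2)^k.
g_1(k) for k = 0…7: 1, 3, 6, 6, 0, 0, 0, 0.
g_2(k) for k = 0…7: 1, 2, 4, 8, 16, 32, 64, 128.
c_7 = Σ_k C(7,k)·g_1(k)·g_2(7−k) = 1·1·128 + 7·3·64 + 21·6·32 + 35·6·16 = 128 + 1344 + 4032 + 3360 = 8864.

8864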